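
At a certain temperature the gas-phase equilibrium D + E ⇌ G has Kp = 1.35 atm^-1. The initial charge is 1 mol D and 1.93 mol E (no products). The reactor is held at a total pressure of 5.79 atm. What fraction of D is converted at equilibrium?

X = 0.805

Take 1 mol D as basis and let X be its fractional conversion, so ξ = X.
Moles: n_D = 1 − X; n_E = 1.93 − X; n_G = X.
Total moles n_T = 2.93 − X.
With p_i = (n_i/n_T)P, Kp = p_G / (p_D p_E).
Equating to 1.35 atm^-1 and solving on 0 < X < 1: X = 0.805.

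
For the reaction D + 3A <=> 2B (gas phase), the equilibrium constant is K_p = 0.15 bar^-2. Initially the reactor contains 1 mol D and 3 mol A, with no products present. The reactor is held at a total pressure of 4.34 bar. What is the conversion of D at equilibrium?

X = 0.440

Take 1 mol D as basis and let X be its fractional conversion, so ξ = X.
At extent ξ: n_D = 1 − X; n_A = 3 − 3X; n_B = 2X.
n_T = Σnᵢ = 4 − 2X.
With p_i = (n_i/n_T)P, K_p = p_B^2 / (p_D p_A^3).
This yields a degree-4 equation in X; solving on (0,1), X = 0.440.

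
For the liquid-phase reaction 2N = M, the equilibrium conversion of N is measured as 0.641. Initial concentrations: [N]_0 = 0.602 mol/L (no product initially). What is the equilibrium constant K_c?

K_c = 4.13 L/mol

Let X = conversion of N.
Concentrations: [N] = 0.602 − 0.602X; [M] = 0.301X.
At X = 0.641: [N] = 0.216, [M] = 0.193.
K_c = [M] / ([N]^2) = 4.13 L/mol.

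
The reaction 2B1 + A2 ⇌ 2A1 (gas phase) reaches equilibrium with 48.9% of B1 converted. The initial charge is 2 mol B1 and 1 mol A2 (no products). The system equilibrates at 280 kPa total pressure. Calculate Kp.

Basis: 2 mol B1 initially; let X = conversion of B1. Extent ξ = X.
Mole table: n_B1 = 2 − 2X; n_A2 = 1 − X; n_A1 = 2X.
n_T = Σnᵢ = 3 − X.
At X = 0.489: n_B1 = 1.02, n_A2 = 0.511, n_A1 = 0.978, n_T = 2.51.
p_i = (n_i/n_T)·P. Kp = p_A1^2 / (p_B1^2 p_A2) = 0.0161 kPa^-1.

Kp = 0.0161 kPa^-1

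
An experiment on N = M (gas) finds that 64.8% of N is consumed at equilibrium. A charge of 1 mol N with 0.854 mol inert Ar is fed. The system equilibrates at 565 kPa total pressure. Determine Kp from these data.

Kp = 1.84

Basis: 1 mol N initially; let X = conversion of N. Extent ξ = X.
Species balance: n_N = 1 − X; n_M = X; n_I = 0.854 (inert).
Total moles n_T = 1.85 (Δν = 0, constant).
At X = 0.648: n_N = 0.352, n_M = 0.648, n_T = 1.85.
p_i = (n_i/n_T)·P. Kp = p_M / (p_N) = 1.84.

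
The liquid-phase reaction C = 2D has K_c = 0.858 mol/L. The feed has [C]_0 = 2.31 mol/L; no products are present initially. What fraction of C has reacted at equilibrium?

X = 0.262

Let X = conversion of C; extent ξ = 2.31·X mol/L.
Concentrations: [C] = 2.31 − 2.31X; [D] = 4.62X.
K_c = [D]^2 / ([C]).
This equals 0.858 at X = 0.262 (the root in 0 < X < 1).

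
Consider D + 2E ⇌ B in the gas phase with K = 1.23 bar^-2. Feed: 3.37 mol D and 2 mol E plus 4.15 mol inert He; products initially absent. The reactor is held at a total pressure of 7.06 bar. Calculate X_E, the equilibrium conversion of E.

Basis: 2 mol E initially; let X = conversion of E. Extent ξ = X.
Moles: n_D = 3.37 − X; n_E = 2 − 2X; n_B = X; n_I = 4.15 (inert).
Total moles n_T = 9.52 − 2X.
y_i = n_i/n_T, p_i = y_i·P. K = p_B / (p_D p_E^2).
Equating to 1.23 bar^-2 and solving on 0 < X < 1: X = 0.729.

X = 0.729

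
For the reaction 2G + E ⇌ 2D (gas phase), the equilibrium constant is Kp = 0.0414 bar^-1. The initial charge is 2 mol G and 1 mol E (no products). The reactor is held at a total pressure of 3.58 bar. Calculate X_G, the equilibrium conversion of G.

Take 2 mol G as basis and let X be its fractional conversion, so ξ = X.
Species balance: n_G = 2 − 2X; n_E = 1 − X; n_D = 2X.
Summing: n_T = 3 − X.
With p_i = (n_i/n_T)P, Kp = p_D^2 / (p_G^2 p_E).
Substituting and setting equal to 0.0414 bar^-1 gives a polynomial in X; the root in (0,1) is X = 0.172.

X = 0.172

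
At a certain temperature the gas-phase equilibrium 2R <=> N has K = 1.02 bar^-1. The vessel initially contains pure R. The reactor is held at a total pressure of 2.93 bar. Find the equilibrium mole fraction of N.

y_N = 0.565

Let X = conversion of R (basis 1 mol R); extent of reaction ξ = 0.5X.
Species balance: n_R = 1 − X; n_N = 0.5X.
n_T = Σnᵢ = 1 − 0.5X.
With p_i = (n_i/n_T)P, K = p_N / (p_R^2).
Setting this equal to 1.02 bar^-1 and taking the physical root (0 < X < 1) gives X = 0.722.
Then n_N = 0.361, n_T = 0.639, so y_N = 0.565.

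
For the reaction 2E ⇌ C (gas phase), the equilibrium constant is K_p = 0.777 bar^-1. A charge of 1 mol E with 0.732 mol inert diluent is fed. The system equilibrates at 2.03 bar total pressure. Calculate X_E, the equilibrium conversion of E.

X = 0.511

Basis: 1 mol E initially; let X = conversion of E. Extent ξ = 0.5X.
Mole table: n_E = 1 − X; n_C = 0.5X; n_I = 0.732 (inert).
n_T = Σnᵢ = 1.73 − 0.5X.
Mole fractions y_i = n_i/n_T; K_p = p_C / (p_E^2) with p_i = y_i·P.
Equating to 0.777 bar^-1 and solving on 0 < X < 1: X = 0.511.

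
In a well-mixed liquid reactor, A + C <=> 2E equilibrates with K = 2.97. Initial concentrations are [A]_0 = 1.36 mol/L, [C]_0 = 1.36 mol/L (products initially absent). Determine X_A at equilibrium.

Let X = conversion of A; extent ξ = 1.36·X mol/L.
Concentrations: [A] = 1.36 − 1.36X; [C] = 1.36 − 1.36X; [E] = 2.72X.
K = [E]^2 / ([A] [C]).
Setting equal to 2.97 and solving for X on (0,1) gives X = 0.463.

X = 0.463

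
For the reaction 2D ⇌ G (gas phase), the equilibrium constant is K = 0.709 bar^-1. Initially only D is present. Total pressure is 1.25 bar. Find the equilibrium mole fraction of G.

Basis: 1 mol D initially; let X = conversion of D. Extent ξ = 0.5X.
Moles: n_D = 1 − X; n_G = 0.5X.
n_T = Σnᵢ = 1 − 0.5X.
y_i = n_i/n_T, p_i = y_i·P. K = p_G / (p_D^2).
Equating to 0.709 bar^-1 and solving on 0 < X < 1: X = 0.531.
Then n_G = 0.265, n_T = 0.735, so y_G = 0.361.

y_G = 0.361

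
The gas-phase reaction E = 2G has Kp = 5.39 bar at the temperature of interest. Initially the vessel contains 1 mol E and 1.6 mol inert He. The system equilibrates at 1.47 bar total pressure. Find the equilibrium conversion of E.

Let X = conversion of E (basis 1 mol E); extent of reaction ξ = X.
Moles: n_E = 1 − X; n_G = 2X; n_I = 1.6 (inert).
Summing: n_T = 2.6 + X.
Mole fractions y_i = n_i/n_T; Kp = p_G^2 / (p_E) with p_i = y_i·P.
Substituting and setting equal to 5.39 bar gives a polynomial in X; the root in (0,1) is X = 0.796.

X = 0.796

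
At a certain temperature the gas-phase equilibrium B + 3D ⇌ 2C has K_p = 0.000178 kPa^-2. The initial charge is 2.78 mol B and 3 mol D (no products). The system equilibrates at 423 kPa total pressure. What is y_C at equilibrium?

y_C = 0.332

Basis: 3 mol D initially; let X = conversion of D. Extent ξ = X.
Moles: n_B = 2.78 − X; n_D = 3 − 3X; n_C = 2X.
n_T = Σnᵢ = 5.78 − 2X.
Mole fractions y_i = n_i/n_T; K_p = p_C^2 / (p_B p_D^3) with p_i = y_i·P.
Substituting and setting equal to 0.000178 kPa^-2 gives a polynomial in X; the root in (0,1) is X = 0.720.
Then n_C = 1.44, n_T = 4.34, so y_C = 0.332.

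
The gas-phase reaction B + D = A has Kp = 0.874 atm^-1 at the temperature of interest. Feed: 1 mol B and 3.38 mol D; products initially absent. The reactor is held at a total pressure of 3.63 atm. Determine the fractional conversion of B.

Take 1 mol B as basis and let X be its fractional conversion, so ξ = X.
Mole table: n_B = 1 − X; n_D = 3.38 − X; n_A = X.
Total moles n_T = 4.38 − X.
y_i = n_i/n_T, p_i = y_i·P. Kp = p_A / (p_B p_D).
Setting this equal to 0.874 atm^-1 and taking the physical root (0 < X < 1) gives X = 0.698.

X = 0.698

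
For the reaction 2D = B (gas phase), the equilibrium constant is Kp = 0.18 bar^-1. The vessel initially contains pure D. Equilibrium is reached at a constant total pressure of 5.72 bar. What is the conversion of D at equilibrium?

X = 0.558

Basis: 1 mol D initially; let X = conversion of D. Extent ξ = 0.5X.
Species balance: n_D = 1 − X; n_B = 0.5X.
Total moles n_T = 1 − 0.5X.
With p_i = (n_i/n_T)P, Kp = p_B / (p_D^2).
This yields a degree-2 equation in X; solving on (0,1), X = 0.558.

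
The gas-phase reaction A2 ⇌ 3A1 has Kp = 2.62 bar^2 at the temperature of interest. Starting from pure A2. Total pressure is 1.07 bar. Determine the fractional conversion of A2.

Let X = conversion of A2 (basis 1 mol A2); extent of reaction ξ = X.
Mole table: n_A2 = 1 − X; n_A1 = 3X.
n_T = Σnᵢ = 1 + 2X.
y_i = n_i/n_T, p_i = y_i·P. Kp = p_A1^3 / (p_A2).
Substituting and setting equal to 2.62 bar^2 gives a polynomial in X; the root in (0,1) is X = 0.552.

X = 0.552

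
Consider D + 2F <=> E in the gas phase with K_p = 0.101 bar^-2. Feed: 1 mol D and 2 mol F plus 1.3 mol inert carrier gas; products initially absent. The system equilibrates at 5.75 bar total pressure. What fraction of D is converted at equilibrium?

Let X = conversion of D (basis 1 mol D); extent of reaction ξ = X.
Mole table: n_D = 1 − X; n_F = 2 − 2X; n_E = X; n_I = 1.3 (inert).
Summing: n_T = 4.3 − 2X.
y_i = n_i/n_T, p_i = y_i·P. K_p = p_E / (p_D p_F^2).
Substituting and setting equal to 0.101 bar^-2 gives a polynomial in X; the root in (0,1) is X = 0.317.

X = 0.317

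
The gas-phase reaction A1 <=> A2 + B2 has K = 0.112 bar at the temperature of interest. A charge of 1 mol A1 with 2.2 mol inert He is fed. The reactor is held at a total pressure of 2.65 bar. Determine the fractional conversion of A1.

X = 0.318

Take 1 mol A1 as basis and let X be its fractional conversion, so ξ = X.
Species balance: n_A1 = 1 − X; n_A2 = X; n_B2 = X; n_I = 2.2 (inert).
Summing: n_T = 3.2 + X.
With p_i = (n_i/n_T)P, K = p_A2 p_B2 / (p_A1).
Equating to 0.112 bar and solving on 0 < X < 1: X = 0.318.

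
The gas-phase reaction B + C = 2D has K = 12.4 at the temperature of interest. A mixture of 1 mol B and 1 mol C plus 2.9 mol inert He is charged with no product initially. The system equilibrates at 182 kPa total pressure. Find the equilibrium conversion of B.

Take 1 mol B as basis and let X be its fractional conversion, so ξ = X.
At extent ξ: n_B = 1 − X; n_C = 1 − X; n_D = 2X; n_I = 2.9 (inert).
Since Δν = 0, n_T = 4.9 throughout.
y_i = n_i/n_T, p_i = y_i·P. K = p_D^2 / (p_B p_C).
This yields a degree-2 equation in X; solving on (0,1), X = 0.638.

X = 0.638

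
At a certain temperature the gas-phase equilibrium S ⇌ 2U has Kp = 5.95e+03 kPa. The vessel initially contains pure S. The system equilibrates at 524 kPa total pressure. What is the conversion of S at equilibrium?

Take 1 mol S as basis and let X be its fractional conversion, so ξ = X.
At extent ξ: n_S = 1 − X; n_U = 2X.
Total moles n_T = 1 + X.
y_i = n_i/n_T, p_i = y_i·P. Kp = p_U^2 / (p_S).
This yields a degree-2 equation in X; solving on (0,1), X = 0.860.

X = 0.860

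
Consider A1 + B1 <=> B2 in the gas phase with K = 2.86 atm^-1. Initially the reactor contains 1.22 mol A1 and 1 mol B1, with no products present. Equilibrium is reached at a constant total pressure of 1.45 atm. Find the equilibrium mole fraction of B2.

Let X = conversion of B1 (basis 1 mol B1); extent of reaction ξ = X.
Moles: n_A1 = 1.22 − X; n_B1 = 1 − X; n_B2 = X.
n_T = Σnᵢ = 2.22 − X.
Mole fractions y_i = n_i/n_T; K = p_B2 / (p_A1 p_B1) with p_i = y_i·P.
Equating to 2.86 atm^-1 and solving on 0 < X < 1: X = 0.611.
Then n_B2 = 0.611, n_T = 1.61, so y_B2 = 0.380.

y_B2 = 0.380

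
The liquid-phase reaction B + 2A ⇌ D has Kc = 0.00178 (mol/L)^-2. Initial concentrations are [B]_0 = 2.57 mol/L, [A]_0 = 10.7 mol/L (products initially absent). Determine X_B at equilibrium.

Let X = conversion of B; extent ξ = 2.57·X mol/L.
Concentrations: [B] = 2.57 − 2.57X; [A] = 10.7 − 5.14X; [D] = 2.57X.
Kc = [D] / ([B] [A]^2).
Solving Kc = 0.00178 for X ∈ (0,1): X = 0.149.

X = 0.149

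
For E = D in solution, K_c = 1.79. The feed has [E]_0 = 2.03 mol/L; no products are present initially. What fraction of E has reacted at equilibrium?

X = 0.642

Let X = conversion of E; extent ξ = 2.03·X mol/L.
Concentrations: [E] = 2.03 − 2.03X; [D] = 2.03X.
K_c = [D] / ([E]).
Equating to 1.79: the physical root is X = 0.642.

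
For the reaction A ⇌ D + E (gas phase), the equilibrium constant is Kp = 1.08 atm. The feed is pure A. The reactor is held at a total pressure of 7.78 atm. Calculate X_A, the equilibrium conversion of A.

Let X = conversion of A (basis 1 mol A); extent of reaction ξ = X.
Mole table: n_A = 1 − X; n_D = X; n_E = X.
Total moles n_T = 1 + X.
With p_i = (n_i/n_T)P, Kp = p_D p_E / (p_A).
Equating to 1.08 atm and solving on 0 < X < 1: X = 0.349.

X = 0.349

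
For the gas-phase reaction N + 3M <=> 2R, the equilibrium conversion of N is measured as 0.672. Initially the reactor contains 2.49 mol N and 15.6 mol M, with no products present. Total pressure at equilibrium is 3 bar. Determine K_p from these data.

Take 2.49 mol N as basis and let X be its fractional conversion, so ξ = 2.49X.
At extent ξ: n_N = 2.49 − 2.49X; n_M = 15.6 − 7.47X; n_R = 4.98X.
Summing: n_T = 18.1 − 4.98X.
At X = 0.672: n_N = 0.817, n_M = 10.6, n_R = 3.35, n_T = 14.7.
p_i = (n_i/n_T)·P. K_p = p_R^2 / (p_N p_M^3) = 0.28 bar^-2.

K_p = 0.28 bar^-2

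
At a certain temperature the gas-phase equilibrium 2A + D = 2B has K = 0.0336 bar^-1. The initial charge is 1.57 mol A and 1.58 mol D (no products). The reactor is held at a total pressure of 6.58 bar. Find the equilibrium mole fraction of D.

Basis: 1.57 mol A initially; let X = conversion of A. Extent ξ = 0.785X.
Moles: n_A = 1.57 − 1.57X; n_D = 1.58 − 0.785X; n_B = 1.57X.
Summing: n_T = 3.15 − 0.785X.
With p_i = (n_i/n_T)P, K = p_B^2 / (p_A^2 p_D).
Substituting and setting equal to 0.0336 bar^-1 gives a polynomial in X; the root in (0,1) is X = 0.244.
Then n_D = 1.39, n_T = 2.96, so y_D = 0.469.

y_D = 0.469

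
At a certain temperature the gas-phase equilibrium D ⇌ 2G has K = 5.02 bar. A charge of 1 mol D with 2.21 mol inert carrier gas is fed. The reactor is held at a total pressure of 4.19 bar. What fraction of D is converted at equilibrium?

X = 0.642

Basis: 1 mol D initially; let X = conversion of D. Extent ξ = X.
Mole table: n_D = 1 − X; n_G = 2X; n_I = 2.21 (inert).
Total moles n_T = 3.21 + X.
With p_i = (n_i/n_T)P, K = p_G^2 / (p_D).
Setting this equal to 5.02 bar and taking the physical root (0 < X < 1) gives X = 0.642.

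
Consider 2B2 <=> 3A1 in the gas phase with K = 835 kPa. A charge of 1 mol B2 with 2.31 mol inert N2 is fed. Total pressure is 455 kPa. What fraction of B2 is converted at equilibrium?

Take 1 mol B2 as basis and let X be its fractional conversion, so ξ = 0.5X.
Species balance: n_B2 = 1 − X; n_A1 = 1.5X; n_I = 2.31 (inert).
n_T = Σnᵢ = 3.31 + 0.5X.
y_i = n_i/n_T, p_i = y_i·P. K = p_A1^3 / (p_B2^2).
This yields a degree-3 equation in X; solving on (0,1), X = 0.638.

X = 0.638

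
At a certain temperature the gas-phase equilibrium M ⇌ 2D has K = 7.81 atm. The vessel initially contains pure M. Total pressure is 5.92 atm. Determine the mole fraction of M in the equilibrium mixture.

Take 1 mol M as basis and let X be its fractional conversion, so ξ = X.
Species balance: n_M = 1 − X; n_D = 2X.
n_T = Σnᵢ = 1 + X.
With p_i = (n_i/n_T)P, K = p_D^2 / (p_M).
Setting this equal to 7.81 atm and taking the physical root (0 < X < 1) gives X = 0.498.
Then n_M = 0.502, n_T = 1.5, so y_M = 0.335.

y_M = 0.335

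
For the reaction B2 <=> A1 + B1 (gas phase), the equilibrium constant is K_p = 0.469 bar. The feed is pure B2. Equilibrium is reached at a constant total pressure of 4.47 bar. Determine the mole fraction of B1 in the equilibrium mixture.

y_B1 = 0.236

Basis: 1 mol B2 initially; let X = conversion of B2. Extent ξ = X.
Mole table: n_B2 = 1 − X; n_A1 = X; n_B1 = X.
Total moles n_T = 1 + X.
Mole fractions y_i = n_i/n_T; K_p = p_A1 p_B1 / (p_B2) with p_i = y_i·P.
Equating to 0.469 bar and solving on 0 < X < 1: X = 0.308.
Then n_B1 = 0.308, n_T = 1.31, so y_B1 = 0.236.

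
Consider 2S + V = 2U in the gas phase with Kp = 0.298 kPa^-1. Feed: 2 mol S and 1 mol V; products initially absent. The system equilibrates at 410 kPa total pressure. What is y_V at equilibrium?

Let X = conversion of S (basis 2 mol S); extent of reaction ξ = X.
At extent ξ: n_S = 2 − 2X; n_V = 1 − X; n_U = 2X.
Total moles n_T = 3 − X.
Mole fractions y_i = n_i/n_T; Kp = p_U^2 / (p_S^2 p_V) with p_i = y_i·P.
Equating to 0.298 kPa^-1 and solving on 0 < X < 1: X = 0.778.
Then n_V = 0.222, n_T = 2.22, so y_V = 0.100.

y_V = 0.100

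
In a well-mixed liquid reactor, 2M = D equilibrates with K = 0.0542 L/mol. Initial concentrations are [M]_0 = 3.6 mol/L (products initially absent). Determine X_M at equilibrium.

Let X = conversion of M; extent ξ = 3.6X/2 mol/L.
Concentrations: [M] = 3.6 − 3.6X; [D] = 1.8X.
K = [D] / ([M]^2).
This equals 0.0542 at X = 0.231 (the root in 0 < X < 1).

X = 0.231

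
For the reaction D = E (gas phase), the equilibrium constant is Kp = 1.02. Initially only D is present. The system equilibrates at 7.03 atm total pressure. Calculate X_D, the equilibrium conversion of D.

X = 0.505

Take 1 mol D as basis and let X be its fractional conversion, so ξ = X.
Species balance: n_D = 1 − X; n_E = X.
Total moles n_T = 1 (Δν = 0, constant).
y_i = n_i/n_T, p_i = y_i·P. Kp = p_E / (p_D).
This yields a degree-1 equation in X; solving on (0,1), X = 0.505.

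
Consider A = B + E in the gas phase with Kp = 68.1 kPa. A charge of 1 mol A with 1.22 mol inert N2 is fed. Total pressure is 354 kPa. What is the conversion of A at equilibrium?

X = 0.508

Basis: 1 mol A initially; let X = conversion of A. Extent ξ = X.
Species balance: n_A = 1 − X; n_B = X; n_E = X; n_I = 1.22 (inert).
Total moles n_T = 2.22 + X.
y_i = n_i/n_T, p_i = y_i·P. Kp = p_B p_E / (p_A).
Equating to 68.1 kPa and solving on 0 < X < 1: X = 0.508.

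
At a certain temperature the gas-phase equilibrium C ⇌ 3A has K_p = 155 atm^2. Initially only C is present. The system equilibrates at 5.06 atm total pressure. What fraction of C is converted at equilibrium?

Basis: 1 mol C initially; let X = conversion of C. Extent ξ = X.
At extent ξ: n_C = 1 − X; n_A = 3X.
n_T = Σnᵢ = 1 + 2X.
Mole fractions y_i = n_i/n_T; K_p = p_A^3 / (p_C) with p_i = y_i·P.
Equating to 155 atm^2 and solving on 0 < X < 1: X = 0.720.

X = 0.720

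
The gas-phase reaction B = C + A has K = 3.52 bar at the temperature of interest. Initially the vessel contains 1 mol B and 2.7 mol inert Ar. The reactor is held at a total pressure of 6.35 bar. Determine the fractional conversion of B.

X = 0.764

Take 1 mol B as basis and let X be its fractional conversion, so ξ = X.
Species balance: n_B = 1 − X; n_C = X; n_A = X; n_I = 2.7 (inert).
Summing: n_T = 3.7 + X.
Mole fractions y_i = n_i/n_T; K = p_C p_A / (p_B) with p_i = y_i·P.
Substituting and setting equal to 3.52 bar gives a polynomial in X; the root in (0,1) is X = 0.764.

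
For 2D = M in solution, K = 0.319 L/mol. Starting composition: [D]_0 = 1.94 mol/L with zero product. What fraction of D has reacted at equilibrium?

X = 0.419

Let X = conversion of D; extent ξ = 1.94X/2 mol/L.
Concentrations: [D] = 1.94 − 1.94X; [M] = 0.97X.
K = [M] / ([D]^2).
Equating to 0.319 L/mol: the physical root is X = 0.419.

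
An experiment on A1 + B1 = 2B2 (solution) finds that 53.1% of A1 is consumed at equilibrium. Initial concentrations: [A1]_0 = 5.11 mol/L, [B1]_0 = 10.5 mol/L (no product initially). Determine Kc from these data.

Let X = conversion of A1.
Concentrations: [A1] = 5.11 − 5.11X; [B1] = 10.5 − 5.11X; [B2] = 10.2X.
At X = 0.531: [A1] = 2.4, [B1] = 7.79, [B2] = 5.43.
Kc = [B2]^2 / ([A1] [B1]) = 1.58.

Kc = 1.58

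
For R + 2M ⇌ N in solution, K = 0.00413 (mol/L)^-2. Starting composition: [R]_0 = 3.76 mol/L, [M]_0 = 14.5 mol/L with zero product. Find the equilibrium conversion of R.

Let X = conversion of R; extent ξ = 3.76·X mol/L.
Concentrations: [R] = 3.76 − 3.76X; [M] = 14.5 − 7.52X; [N] = 3.76X.
K = [N] / ([R] [M]^2).
Equating to 0.00413 (mol/L)^-2: the physical root is X = 0.364.

X = 0.364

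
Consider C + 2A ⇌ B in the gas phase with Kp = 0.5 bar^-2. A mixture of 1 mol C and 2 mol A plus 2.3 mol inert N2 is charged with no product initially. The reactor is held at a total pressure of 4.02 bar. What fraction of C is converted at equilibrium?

Let X = conversion of C (basis 1 mol C); extent of reaction ξ = X.
Mole table: n_C = 1 − X; n_A = 2 − 2X; n_B = X; n_I = 2.3 (inert).
Summing: n_T = 5.3 − 2X.
Mole fractions y_i = n_i/n_T; Kp = p_B / (p_C p_A^2) with p_i = y_i·P.
This yields a degree-3 equation in X; solving on (0,1), X = 0.377.

X = 0.377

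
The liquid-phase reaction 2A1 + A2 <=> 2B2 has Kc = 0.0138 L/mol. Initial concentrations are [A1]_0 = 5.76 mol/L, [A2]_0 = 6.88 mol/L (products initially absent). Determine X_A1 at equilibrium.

Let X = conversion of A1; extent ξ = 5.76X/2 mol/L.
Concentrations: [A1] = 5.76 − 5.76X; [A2] = 6.88 − 2.88X; [B2] = 5.76X.
Kc = [B2]^2 / ([A1]^2 [A2]).
Solving Kc = 0.0138 for X ∈ (0,1): X = 0.227.

X = 0.227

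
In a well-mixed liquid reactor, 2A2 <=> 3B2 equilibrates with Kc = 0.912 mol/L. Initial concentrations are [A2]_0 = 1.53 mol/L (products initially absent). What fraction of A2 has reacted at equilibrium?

Let X = conversion of A2; extent ξ = 1.53X/2 mol/L.
Concentrations: [A2] = 1.53 − 1.53X; [B2] = 2.29X.
Kc = [B2]^3 / ([A2]^2).
Solving Kc = 0.912 for X ∈ (0,1): X = 0.399.

X = 0.399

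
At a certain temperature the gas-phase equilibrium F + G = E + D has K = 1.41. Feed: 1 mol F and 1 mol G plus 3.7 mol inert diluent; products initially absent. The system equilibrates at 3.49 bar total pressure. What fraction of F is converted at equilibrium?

Take 1 mol F as basis and let X be its fractional conversion, so ξ = X.
Species balance: n_F = 1 − X; n_G = 1 − X; n_E = X; n_D = X; n_I = 3.7 (inert).
Since Δν = 0, n_T = 5.7 throughout.
y_i = n_i/n_T, p_i = y_i·P. K = p_E p_D / (p_F p_G).
Substituting and setting equal to 1.41 gives a polynomial in X; the root in (0,1) is X = 0.543.

X = 0.543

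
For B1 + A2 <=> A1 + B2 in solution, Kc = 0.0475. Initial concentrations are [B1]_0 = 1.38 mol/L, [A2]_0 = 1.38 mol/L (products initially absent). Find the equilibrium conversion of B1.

Let X = conversion of B1; extent ξ = 1.38·X mol/L.
Concentrations: [B1] = 1.38 − 1.38X; [A2] = 1.38 − 1.38X; [A1] = 1.38X; [B2] = 1.38X.
Kc = [A1] [B2] / ([B1] [A2]).
Equating to 0.0475: the physical root is X = 0.179.

X = 0.179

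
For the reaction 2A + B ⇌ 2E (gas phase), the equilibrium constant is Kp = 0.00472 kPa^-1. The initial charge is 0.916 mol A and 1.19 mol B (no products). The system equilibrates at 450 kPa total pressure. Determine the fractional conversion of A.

Basis: 0.916 mol A initially; let X = conversion of A. Extent ξ = 0.458X.
Mole table: n_A = 0.916 − 0.916X; n_B = 1.19 − 0.458X; n_E = 0.916X.
Summing: n_T = 2.11 − 0.458X.
With p_i = (n_i/n_T)P, Kp = p_E^2 / (p_A^2 p_B).
This yields a degree-3 equation in X; solving on (0,1), X = 0.510.

X = 0.510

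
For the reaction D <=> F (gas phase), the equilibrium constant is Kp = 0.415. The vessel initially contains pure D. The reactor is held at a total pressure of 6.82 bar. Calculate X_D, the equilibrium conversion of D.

X = 0.293

Take 1 mol D as basis and let X be its fractional conversion, so ξ = X.
Moles: n_D = 1 − X; n_F = X.
Since Δν = 0, n_T = 1 throughout.
With p_i = (n_i/n_T)P, Kp = p_F / (p_D).
This yields a degree-1 equation in X; solving on (0,1), X = 0.293.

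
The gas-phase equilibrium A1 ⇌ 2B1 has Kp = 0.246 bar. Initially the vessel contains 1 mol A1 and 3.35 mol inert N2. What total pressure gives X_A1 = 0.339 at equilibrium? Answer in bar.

Take 1 mol A1 as basis and let X be its fractional conversion, so ξ = X.
At extent ξ: n_A1 = 1 − X; n_B1 = 2X; n_I = 3.35 (inert).
Summing: n_T = 4.35 + X.
Kp = p_B1^2 / (p_A1) with p_i = (n_i/n_T)·P.
At X = 0.339: the mole-fraction product g(X) = Π y_i^ν_i = 0.1483. Since Kp = g(X)·P^{1}, P = (Kp/g)^(1/1) = (0.246/0.1483)^(1/1) = 1.66 bar.

P = 1.66 bar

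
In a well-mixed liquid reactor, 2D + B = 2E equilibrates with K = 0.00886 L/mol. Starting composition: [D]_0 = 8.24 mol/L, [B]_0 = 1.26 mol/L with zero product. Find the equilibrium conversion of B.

X = 0.271

Let X = conversion of B; extent ξ = 1.26·X mol/L.
Concentrations: [D] = 8.24 − 2.52X; [B] = 1.26 − 1.26X; [E] = 2.52X.
K = [E]^2 / ([D]^2 [B]).
Equating to 0.00886 L/mol: the physical root is X = 0.271.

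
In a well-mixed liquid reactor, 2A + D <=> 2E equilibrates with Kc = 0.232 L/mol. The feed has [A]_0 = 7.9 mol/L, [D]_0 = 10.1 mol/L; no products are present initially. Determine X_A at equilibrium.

Let X = conversion of A; extent ξ = 7.9X/2 mol/L.
Concentrations: [A] = 7.9 − 7.9X; [D] = 10.1 − 3.95X; [E] = 7.9X.
Kc = [E]^2 / ([A]^2 [D]).
Solving Kc = 0.232 for X ∈ (0,1): X = 0.574.

X = 0.574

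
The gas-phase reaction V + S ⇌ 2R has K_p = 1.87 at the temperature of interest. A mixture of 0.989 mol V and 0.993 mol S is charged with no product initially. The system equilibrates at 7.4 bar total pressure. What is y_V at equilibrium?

y_V = 0.296

Let X = conversion of V (basis 0.989 mol V); extent of reaction ξ = 0.989X.
Mole table: n_V = 0.989 − 0.989X; n_S = 0.993 − 0.989X; n_R = 1.98X.
Since Δν = 0, n_T = 1.98 throughout.
With p_i = (n_i/n_T)P, K_p = p_R^2 / (p_V p_S).
This yields a degree-2 equation in X; solving on (0,1), X = 0.407.
Then n_V = 0.587, n_T = 1.98, so y_V = 0.296.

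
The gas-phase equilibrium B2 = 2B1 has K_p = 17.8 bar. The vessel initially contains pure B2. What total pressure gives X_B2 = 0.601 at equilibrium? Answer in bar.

P = 7.87 bar

Basis: 1 mol B2 initially; let X = conversion of B2. Extent ξ = X.
Species balance: n_B2 = 1 − X; n_B1 = 2X.
n_T = Σnᵢ = 1 + X.
K_p = p_B1^2 / (p_B2) with p_i = (n_i/n_T)·P.
At X = 0.601: the mole-fraction product g(X) = Π y_i^ν_i = 2.262. Since K_p = g(X)·P^{1}, P = (K_p/g)^(1/1) = (17.8/2.262)^(1/1) = 7.87 bar.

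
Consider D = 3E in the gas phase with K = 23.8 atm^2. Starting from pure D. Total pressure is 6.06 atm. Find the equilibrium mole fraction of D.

Basis: 1 mol D initially; let X = conversion of D. Extent ξ = X.
Species balance: n_D = 1 − X; n_E = 3X.
n_T = Σnᵢ = 1 + 2X.
Mole fractions y_i = n_i/n_T; K = p_E^3 / (p_D) with p_i = y_i·P.
Equating to 23.8 atm^2 and solving on 0 < X < 1: X = 0.357.
Then n_D = 0.643, n_T = 1.71, so y_D = 0.376.

y_D = 0.376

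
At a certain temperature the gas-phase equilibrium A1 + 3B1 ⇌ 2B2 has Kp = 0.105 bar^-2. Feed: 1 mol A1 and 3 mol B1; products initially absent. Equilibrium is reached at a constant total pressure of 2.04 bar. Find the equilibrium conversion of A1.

Take 1 mol A1 as basis and let X be its fractional conversion, so ξ = X.
At extent ξ: n_A1 = 1 − X; n_B1 = 3 − 3X; n_B2 = 2X.
Summing: n_T = 4 − 2X.
Mole fractions y_i = n_i/n_T; Kp = p_B2^2 / (p_A1 p_B1^3) with p_i = y_i·P.
This yields a degree-4 equation in X; solving on (0,1), X = 0.267.

X = 0.267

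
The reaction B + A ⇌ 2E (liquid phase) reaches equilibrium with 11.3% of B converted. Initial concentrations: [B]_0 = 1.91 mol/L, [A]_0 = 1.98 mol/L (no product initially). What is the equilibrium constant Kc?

Let X = conversion of B.
Concentrations: [B] = 1.91 − 1.91X; [A] = 1.98 − 1.91X; [E] = 3.82X.
At X = 0.113: [B] = 1.69, [A] = 1.76, [E] = 0.432.
Kc = [E]^2 / ([B] [A]) = 0.0623.

Kc = 0.0623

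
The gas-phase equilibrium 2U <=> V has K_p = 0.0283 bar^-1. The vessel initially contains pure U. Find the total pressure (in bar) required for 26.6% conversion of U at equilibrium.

P = 7.56 bar

Basis: 1 mol U initially; let X = conversion of U. Extent ξ = 0.5X.
Species balance: n_U = 1 − X; n_V = 0.5X.
n_T = Σnᵢ = 1 − 0.5X.
K_p = p_V / (p_U^2) with p_i = (n_i/n_T)·P.
At X = 0.266: the mole-fraction product g(X) = Π y_i^ν_i = 0.214. Since K_p = g(X)·P^{-1}, P = (g/K_p)^(1/1) = (0.214/0.0283)^(1/1) = 7.56 bar.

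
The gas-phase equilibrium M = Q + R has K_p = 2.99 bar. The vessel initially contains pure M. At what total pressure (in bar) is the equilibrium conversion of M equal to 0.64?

Let X = conversion of M (basis 1 mol M); extent of reaction ξ = X.
At extent ξ: n_M = 1 − X; n_Q = X; n_R = X.
Summing: n_T = 1 + X.
K_p = p_Q p_R / (p_M) with p_i = (n_i/n_T)·P.
At X = 0.64: the mole-fraction product g(X) = Π y_i^ν_i = 0.6938. Since K_p = g(X)·P^{1}, P = (K_p/g)^(1/1) = (2.99/0.6938)^(1/1) = 4.31 bar.

P = 4.31 bar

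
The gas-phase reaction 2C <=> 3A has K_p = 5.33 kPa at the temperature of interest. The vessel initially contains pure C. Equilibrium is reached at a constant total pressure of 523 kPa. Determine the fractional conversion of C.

Basis: 1 mol C initially; let X = conversion of C. Extent ξ = 0.5X.
Mole table: n_C = 1 − X; n_A = 1.5X.
Summing: n_T = 1 + 0.5X.
With p_i = (n_i/n_T)P, K_p = p_A^3 / (p_C^2).
Equating to 5.33 kPa and solving on 0 < X < 1: X = 0.134.

X = 0.134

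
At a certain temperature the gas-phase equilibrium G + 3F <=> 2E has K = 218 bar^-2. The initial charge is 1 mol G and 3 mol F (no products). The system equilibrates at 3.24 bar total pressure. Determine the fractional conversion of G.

Take 1 mol G as basis and let X be its fractional conversion, so ξ = X.
Species balance: n_G = 1 − X; n_F = 3 − 3X; n_E = 2X.
n_T = Σnᵢ = 4 − 2X.
With p_i = (n_i/n_T)P, K = p_E^2 / (p_G p_F^3).
Substituting and setting equal to 218 bar^-2 gives a polynomial in X; the root in (0,1) is X = 0.874.

X = 0.874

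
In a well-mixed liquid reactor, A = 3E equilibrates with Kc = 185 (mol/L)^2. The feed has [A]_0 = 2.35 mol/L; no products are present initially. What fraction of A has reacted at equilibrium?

X = 0.711

Let X = conversion of A; extent ξ = 2.35·X mol/L.
Concentrations: [A] = 2.35 − 2.35X; [E] = 7.05X.
Kc = [E]^3 / ([A]).
Setting equal to 185 and solving for X on (0,1) gives X = 0.711.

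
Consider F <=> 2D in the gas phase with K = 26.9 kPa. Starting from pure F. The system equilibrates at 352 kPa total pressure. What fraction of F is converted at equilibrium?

Take 1 mol F as basis and let X be its fractional conversion, so ξ = X.
Moles: n_F = 1 − X; n_D = 2X.
Summing: n_T = 1 + X.
Mole fractions y_i = n_i/n_T; K = p_D^2 / (p_F) with p_i = y_i·P.
Setting this equal to 26.9 kPa and taking the physical root (0 < X < 1) gives X = 0.137.

X = 0.137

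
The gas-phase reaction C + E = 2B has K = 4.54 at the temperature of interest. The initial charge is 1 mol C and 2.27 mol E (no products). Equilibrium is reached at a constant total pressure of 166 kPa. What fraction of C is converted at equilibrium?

X = 0.713

Basis: 1 mol C initially; let X = conversion of C. Extent ξ = X.
Species balance: n_C = 1 − X; n_E = 2.27 − X; n_B = 2X.
Total moles n_T = 3.27 (Δν = 0, constant).
Mole fractions y_i = n_i/n_T; K = p_B^2 / (p_C p_E) with p_i = y_i·P.
This yields a degree-2 equation in X; solving on (0,1), X = 0.713.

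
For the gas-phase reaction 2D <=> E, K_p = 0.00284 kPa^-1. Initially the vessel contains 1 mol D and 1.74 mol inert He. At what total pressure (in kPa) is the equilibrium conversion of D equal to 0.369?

Take 1 mol D as basis and let X be its fractional conversion, so ξ = 0.5X.
Mole table: n_D = 1 − X; n_E = 0.5X; n_I = 1.74 (inert).
Total moles n_T = 2.74 − 0.5X.
K_p = p_E / (p_D^2) with p_i = (n_i/n_T)·P.
At X = 0.369: the mole-fraction product g(X) = Π y_i^ν_i = 1.184. Since K_p = g(X)·P^{-1}, P = (g/K_p)^(1/1) = (1.184/0.00284)^(1/1) = 417 kPa.

P = 417 kPa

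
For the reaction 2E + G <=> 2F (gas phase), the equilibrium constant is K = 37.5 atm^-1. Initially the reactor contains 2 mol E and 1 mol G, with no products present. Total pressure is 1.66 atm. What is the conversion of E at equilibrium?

X = 0.731

Basis: 2 mol E initially; let X = conversion of E. Extent ξ = X.
At extent ξ: n_E = 2 − 2X; n_G = 1 − X; n_F = 2X.
Total moles n_T = 3 − X.
y_i = n_i/n_T, p_i = y_i·P. K = p_F^2 / (p_E^2 p_G).
Setting this equal to 37.5 atm^-1 and taking the physical root (0 < X < 1) gives X = 0.731.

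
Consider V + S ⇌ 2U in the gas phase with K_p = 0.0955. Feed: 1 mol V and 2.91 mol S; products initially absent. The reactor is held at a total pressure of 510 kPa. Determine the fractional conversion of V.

X = 0.223

Basis: 1 mol V initially; let X = conversion of V. Extent ξ = X.
Moles: n_V = 1 − X; n_S = 2.91 − X; n_U = 2X.
Total moles n_T = 3.91 (Δν = 0, constant).
y_i = n_i/n_T, p_i = y_i·P. K_p = p_U^2 / (p_V p_S).
Substituting and setting equal to 0.0955 gives a polynomial in X; the root in (0,1) is X = 0.223.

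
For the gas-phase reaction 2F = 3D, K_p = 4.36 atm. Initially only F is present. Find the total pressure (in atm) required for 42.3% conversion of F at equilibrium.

P = 6.88 atm

Let X = conversion of F (basis 1 mol F); extent of reaction ξ = 0.5X.
At extent ξ: n_F = 1 − X; n_D = 1.5X.
n_T = Σnᵢ = 1 + 0.5X.
K_p = p_D^3 / (p_F^2) with p_i = (n_i/n_T)·P.
At X = 0.423: the mole-fraction product g(X) = Π y_i^ν_i = 0.6333. Since K_p = g(X)·P^{1}, P = (K_p/g)^(1/1) = (4.36/0.6333)^(1/1) = 6.88 atm.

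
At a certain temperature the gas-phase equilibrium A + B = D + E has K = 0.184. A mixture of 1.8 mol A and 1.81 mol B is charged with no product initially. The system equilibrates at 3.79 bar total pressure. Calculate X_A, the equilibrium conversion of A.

Let X = conversion of A (basis 1.8 mol A); extent of reaction ξ = 1.8X.
Mole table: n_A = 1.8 − 1.8X; n_B = 1.81 − 1.8X; n_D = 1.8X; n_E = 1.8X.
n_T stays at 3.61 (no change in mole number).
Mole fractions y_i = n_i/n_T; K = p_D p_E / (p_A p_B) with p_i = y_i·P.
Setting this equal to 0.184 and taking the physical root (0 < X < 1) gives X = 0.301.

X = 0.301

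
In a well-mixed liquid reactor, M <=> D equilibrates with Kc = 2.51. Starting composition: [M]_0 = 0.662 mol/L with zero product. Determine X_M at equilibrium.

X = 0.715

Let X = conversion of M; extent ξ = 0.662·X mol/L.
Concentrations: [M] = 0.662 − 0.662X; [D] = 0.662X.
Kc = [D] / ([M]).
Equating to 2.51: the physical root is X = 0.715.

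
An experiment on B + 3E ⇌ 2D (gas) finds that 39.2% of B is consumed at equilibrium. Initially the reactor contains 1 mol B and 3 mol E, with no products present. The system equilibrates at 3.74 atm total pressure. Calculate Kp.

Take 1 mol B as basis and let X be its fractional conversion, so ξ = X.
Mole table: n_B = 1 − X; n_E = 3 − 3X; n_D = 2X.
n_T = Σnᵢ = 4 − 2X.
At X = 0.392: n_B = 0.608, n_E = 1.82, n_D = 0.784, n_T = 3.22.
p_i = (n_i/n_T)·P. Kp = p_D^2 / (p_B p_E^3) = 0.123 atm^-2.

Kp = 0.123 atm^-2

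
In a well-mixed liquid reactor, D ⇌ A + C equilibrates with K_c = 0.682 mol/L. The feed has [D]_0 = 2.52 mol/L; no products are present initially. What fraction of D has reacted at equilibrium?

X = 0.402

Let X = conversion of D; extent ξ = 2.52·X mol/L.
Concentrations: [D] = 2.52 − 2.52X; [A] = 2.52X; [C] = 2.52X.
K_c = [A] [C] / ([D]).
Setting equal to 0.682 and solving for X on (0,1) gives X = 0.402.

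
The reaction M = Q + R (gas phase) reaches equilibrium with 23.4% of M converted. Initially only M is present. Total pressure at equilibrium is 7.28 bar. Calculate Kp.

Kp = 0.422 bar

Take 1 mol M as basis and let X be its fractional conversion, so ξ = X.
Moles: n_M = 1 − X; n_Q = X; n_R = X.
Summing: n_T = 1 + X.
At X = 0.234: n_M = 0.766, n_Q = 0.234, n_R = 0.234, n_T = 1.23.
p_i = (n_i/n_T)·P. Kp = p_Q p_R / (p_M) = 0.422 bar.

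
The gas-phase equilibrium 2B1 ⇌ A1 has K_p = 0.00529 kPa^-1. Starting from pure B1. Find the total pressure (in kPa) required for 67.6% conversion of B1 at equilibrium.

P = 403 kPa

Let X = conversion of B1 (basis 1 mol B1); extent of reaction ξ = 0.5X.
Species balance: n_B1 = 1 − X; n_A1 = 0.5X.
Total moles n_T = 1 − 0.5X.
K_p = p_A1 / (p_B1^2) with p_i = (n_i/n_T)·P.
At X = 0.676: the mole-fraction product g(X) = Π y_i^ν_i = 2.131. Since K_p = g(X)·P^{-1}, P = (g/K_p)^(1/1) = (2.131/0.00529)^(1/1) = 403 kPa.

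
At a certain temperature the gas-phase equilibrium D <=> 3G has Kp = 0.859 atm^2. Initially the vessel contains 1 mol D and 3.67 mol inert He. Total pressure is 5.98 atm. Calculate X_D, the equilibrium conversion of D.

Basis: 1 mol D initially; let X = conversion of D. Extent ξ = X.
Species balance: n_D = 1 − X; n_G = 3X; n_I = 3.67 (inert).
Summing: n_T = 4.67 + 2X.
With p_i = (n_i/n_T)P, Kp = p_G^3 / (p_D).
This yields a degree-3 equation in X; solving on (0,1), X = 0.261.

X = 0.261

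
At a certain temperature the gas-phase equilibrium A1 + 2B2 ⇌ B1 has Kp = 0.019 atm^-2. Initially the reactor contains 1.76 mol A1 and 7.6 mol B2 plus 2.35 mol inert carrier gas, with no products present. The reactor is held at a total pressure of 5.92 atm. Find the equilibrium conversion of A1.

Basis: 1.76 mol A1 initially; let X = conversion of A1. Extent ξ = 1.76X.
Mole table: n_A1 = 1.76 − 1.76X; n_B2 = 7.6 − 3.52X; n_B1 = 1.76X; n_I = 2.35 (inert).
Summing: n_T = 11.7 − 3.52X.
y_i = n_i/n_T, p_i = y_i·P. Kp = p_B1 / (p_A1 p_B2^2).
Setting this equal to 0.019 atm^-2 and taking the physical root (0 < X < 1) gives X = 0.207.

X = 0.207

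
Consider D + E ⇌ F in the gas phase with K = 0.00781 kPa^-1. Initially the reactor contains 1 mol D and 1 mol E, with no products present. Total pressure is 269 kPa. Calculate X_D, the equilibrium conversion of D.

Take 1 mol D as basis and let X be its fractional conversion, so ξ = X.
Mole table: n_D = 1 − X; n_E = 1 − X; n_F = X.
Total moles n_T = 2 − X.
Mole fractions y_i = n_i/n_T; K = p_F / (p_D p_E) with p_i = y_i·P.
Setting this equal to 0.00781 kPa^-1 and taking the physical root (0 < X < 1) gives X = 0.432.

X = 0.432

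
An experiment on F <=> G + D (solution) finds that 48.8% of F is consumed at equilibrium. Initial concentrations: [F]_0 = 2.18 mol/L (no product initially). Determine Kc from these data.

Kc = 1.01 mol/L

Let X = conversion of F.
Concentrations: [F] = 2.18 − 2.18X; [G] = 2.18X; [D] = 2.18X.
At X = 0.488: [F] = 1.12, [G] = 1.06, [D] = 1.06.
Kc = [G] [D] / ([F]) = 1.01 mol/L.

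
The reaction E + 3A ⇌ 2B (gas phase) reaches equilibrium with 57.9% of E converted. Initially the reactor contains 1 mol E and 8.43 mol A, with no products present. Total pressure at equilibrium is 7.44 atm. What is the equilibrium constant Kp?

Kp = 0.0131 atm^-2

Basis: 1 mol E initially; let X = conversion of E. Extent ξ = X.
At extent ξ: n_E = 1 − X; n_A = 8.43 − 3X; n_B = 2X.
Summing: n_T = 9.43 − 2X.
At X = 0.579: n_E = 0.421, n_A = 6.69, n_B = 1.16, n_T = 8.27.
p_i = (n_i/n_T)·P. Kp = p_B^2 / (p_E p_A^3) = 0.0131 atm^-2.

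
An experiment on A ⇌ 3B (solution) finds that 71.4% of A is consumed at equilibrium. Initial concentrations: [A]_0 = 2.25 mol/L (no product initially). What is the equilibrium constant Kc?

Let X = conversion of A.
Concentrations: [A] = 2.25 − 2.25X; [B] = 6.75X.
At X = 0.714: [A] = 0.643, [B] = 4.82.
Kc = [B]^3 / ([A]) = 174 (mol/L)^2.

Kc = 174 (mol/L)^2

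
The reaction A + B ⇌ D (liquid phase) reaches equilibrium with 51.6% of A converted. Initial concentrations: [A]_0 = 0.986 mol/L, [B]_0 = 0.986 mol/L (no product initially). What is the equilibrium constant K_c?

K_c = 2.23 L/mol

Let X = conversion of A.
Concentrations: [A] = 0.986 − 0.986X; [B] = 0.986 − 0.986X; [D] = 0.986X.
At X = 0.516: [A] = 0.477, [B] = 0.477, [D] = 0.509.
K_c = [D] / ([A] [B]) = 2.23 L/mol.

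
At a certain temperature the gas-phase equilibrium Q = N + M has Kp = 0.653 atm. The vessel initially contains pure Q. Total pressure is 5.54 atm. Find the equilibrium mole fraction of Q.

y_Q = 0.510

Take 1 mol Q as basis and let X be its fractional conversion, so ξ = X.
Moles: n_Q = 1 − X; n_N = X; n_M = X.
Total moles n_T = 1 + X.
y_i = n_i/n_T, p_i = y_i·P. Kp = p_N p_M / (p_Q).
This yields a degree-2 equation in X; solving on (0,1), X = 0.325.
Then n_Q = 0.675, n_T = 1.32, so y_Q = 0.510.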